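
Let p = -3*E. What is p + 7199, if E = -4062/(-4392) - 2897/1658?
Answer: 1456683993/202276 ≈ 7201.5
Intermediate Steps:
E = -499069/606828 (E = -4062*(-1/4392) - 2897*1/1658 = 677/732 - 2897/1658 = -499069/606828 ≈ -0.82242)
p = 499069/202276 (p = -3*(-499069/606828) = 499069/202276 ≈ 2.4673)
p + 7199 = 499069/202276 + 7199 = 1456683993/202276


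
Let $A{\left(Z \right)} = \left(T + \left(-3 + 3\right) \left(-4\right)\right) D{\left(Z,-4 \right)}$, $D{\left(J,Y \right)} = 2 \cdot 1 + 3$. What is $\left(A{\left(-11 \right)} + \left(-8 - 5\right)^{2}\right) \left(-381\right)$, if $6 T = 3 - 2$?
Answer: $- \frac{129413}{2} \approx -64707.0$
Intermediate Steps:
$D{\left(J,Y \right)} = 5$ ($D{\left(J,Y \right)} = 2 + 3 = 5$)
$T = \frac{1}{6}$ ($T = \frac{3 - 2}{6} = \frac{1}{6} \cdot 1 = \frac{1}{6} \approx 0.16667$)
$A{\left(Z \right)} = \frac{5}{6}$ ($A{\left(Z \right)} = \left(\frac{1}{6} + \left(-3 + 3\right) \left(-4\right)\right) 5 = \left(\frac{1}{6} + 0 \left(-4\right)\right) 5 = \left(\frac{1}{6} + 0\right) 5 = \frac{1}{6} \cdot 5 = \frac{5}{6}$)
$\left(A{\left(-11 \right)} + \left(-8 - 5\right)^{2}\right) \left(-381\right) = \left(\frac{5}{6} + \left(-8 - 5\right)^{2}\right) \left(-381\right) = \left(\frac{5}{6} + \left(-13\right)^{2}\right) \left(-381\right) = \left(\frac{5}{6} + 169\right) \left(-381\right) = \frac{1019}{6} \left(-381\right) = - \frac{129413}{2}$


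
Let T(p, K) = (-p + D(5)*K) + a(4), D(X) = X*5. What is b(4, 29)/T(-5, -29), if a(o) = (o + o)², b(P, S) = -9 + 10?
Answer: -1/656 ≈ -0.0015244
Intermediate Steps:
D(X) = 5*X
b(P, S) = 1
a(o) = 4*o² (a(o) = (2*o)² = 4*o²)
T(p, K) = 64 - p + 25*K (T(p, K) = (-p + (5*5)*K) + 4*4² = (-p + 25*K) + 4*16 = (-p + 25*K) + 64 = 64 - p + 25*K)
b(4, 29)/T(-5, -29) = 1/(64 - 1*(-5) + 25*(-29)) = 1/(64 + 5 - 725) = 1/(-656) = 1*(-1/656) = -1/656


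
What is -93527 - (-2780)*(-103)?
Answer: -379867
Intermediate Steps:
-93527 - (-2780)*(-103) = -93527 - 1*286340 = -93527 - 286340 = -379867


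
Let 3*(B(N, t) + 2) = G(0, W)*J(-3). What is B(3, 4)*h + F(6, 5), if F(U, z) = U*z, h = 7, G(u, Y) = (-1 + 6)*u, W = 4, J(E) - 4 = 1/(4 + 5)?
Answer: 16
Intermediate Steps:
J(E) = 37/9 (J(E) = 4 + 1/(4 + 5) = 4 + 1/9 = 37/9)
G(u, Y) = 5*u
B(N, t) = -2 (B(N, t) = -2 + ((5*0)*(37/9))/3 = -2 + (0*(37/9))/3 = -2 + (1/3)*0 = -2 + 0 = -2)
B(3, 4)*h + F(6, 5) = -2*7 + 6*5 = -14 + 30 = 16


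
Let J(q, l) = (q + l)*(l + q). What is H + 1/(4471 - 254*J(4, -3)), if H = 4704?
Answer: 19836769/4217 ≈ 4704.0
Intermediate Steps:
J(q, l) = (l + q)² (J(q, l) = (l + q)*(l + q) = (l + q)²)
H + 1/(4471 - 254*J(4, -3)) = 4704 + 1/(4471 - 254*(-3 + 4)²) = 4704 + 1/(4471 - 254*1²) = 4704 + 1/(4471 - 254*1) = 4704 + 1/(4471 - 254) = 4704 + 1/4217 = 19836769/4217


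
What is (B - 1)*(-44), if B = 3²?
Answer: -352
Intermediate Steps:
B = 9
(B - 1)*(-44) = (9 - 1)*(-44) = 8*(-44) = -352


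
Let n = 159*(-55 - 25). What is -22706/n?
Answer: 11353/6360 ≈ 1.7851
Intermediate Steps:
n = -12720 (n = 159*(-80) = -12720)
-22706/n = -22706/(-12720) = -22706*(-1/12720) = 11353/6360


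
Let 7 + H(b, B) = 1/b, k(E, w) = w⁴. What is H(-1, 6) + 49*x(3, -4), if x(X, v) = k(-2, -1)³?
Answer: 41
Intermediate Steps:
x(X, v) = 1 (x(X, v) = ((-1)⁴)³ = 1³ = 1)
H(b, B) = -7 + 1/b
H(-1, 6) + 49*x(3, -4) = (-7 + 1/(-1)) + 49*1 = (-7 - 1) + 49 = -8 + 49 = 41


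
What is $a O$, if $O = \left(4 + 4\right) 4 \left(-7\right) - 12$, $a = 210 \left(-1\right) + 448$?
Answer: $-56168$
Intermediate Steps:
$a = 238$ ($a = -210 + 448 = 238$)
$O = -236$ ($O = 8 \cdot 4 \left(-7\right) - 12 = 32 \left(-7\right) - 12 = -224 - 12 = -236$)
$a O = 238 \left(-236\right) = -56168$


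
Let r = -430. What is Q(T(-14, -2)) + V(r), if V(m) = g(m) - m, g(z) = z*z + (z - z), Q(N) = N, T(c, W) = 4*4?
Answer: 185346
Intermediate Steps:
T(c, W) = 16
g(z) = z² (g(z) = z² + 0 = z²)
V(m) = m² - m
Q(T(-14, -2)) + V(r) = 16 - 430*(-1 - 430) = 16 - 430*(-431) = 16 + 185330 = 185346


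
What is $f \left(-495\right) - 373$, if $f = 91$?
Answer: $-45418$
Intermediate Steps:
$f \left(-495\right) - 373 = 91 \left(-495\right) - 373 = -45045 - 373 = -45418$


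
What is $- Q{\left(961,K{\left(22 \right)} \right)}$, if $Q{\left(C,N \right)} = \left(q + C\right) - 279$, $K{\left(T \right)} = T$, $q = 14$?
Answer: $-696$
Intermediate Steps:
$Q{\left(C,N \right)} = -265 + C$ ($Q{\left(C,N \right)} = \left(14 + C\right) - 279 = -265 + C$)
$- Q{\left(961,K{\left(22 \right)} \right)} = - (-265 + 961) = \left(-1\right) 696 = -696$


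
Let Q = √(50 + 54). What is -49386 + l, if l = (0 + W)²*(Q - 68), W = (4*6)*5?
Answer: -1028586 + 28800*√26 ≈ -8.8173e+5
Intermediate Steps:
W = 120 (W = 24*5 = 120)
Q = 2*√26 (Q = √104 = 2*√26 ≈ 10.198)
l = -979200 + 28800*√26 (l = (0 + 120)²*(2*√26 - 68) = 120²*(-68 + 2*√26) = 14400*(-68 + 2*√26) = -979200 + 28800*√26 ≈ -8.3235e+5)
-49386 + l = -49386 + (-979200 + 28800*√26) = -1028586 + 28800*√26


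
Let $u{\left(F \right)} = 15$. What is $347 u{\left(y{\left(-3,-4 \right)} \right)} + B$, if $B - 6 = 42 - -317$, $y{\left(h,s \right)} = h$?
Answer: $5570$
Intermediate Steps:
$B = 365$ ($B = 6 + \left(42 - -317\right) = 6 + \left(42 + 317\right) = 6 + 359 = 365$)
$347 u{\left(y{\left(-3,-4 \right)} \right)} + B = 347 \cdot 15 + 365 = 5205 + 365 = 5570$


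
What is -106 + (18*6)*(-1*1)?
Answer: -214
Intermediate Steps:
-106 + (18*6)*(-1*1) = -106 + 108*(-1) = -106 - 108 = -214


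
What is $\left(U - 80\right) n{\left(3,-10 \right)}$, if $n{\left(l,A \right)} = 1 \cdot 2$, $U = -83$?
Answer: $-326$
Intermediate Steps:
$n{\left(l,A \right)} = 2$
$\left(U - 80\right) n{\left(3,-10 \right)} = \left(-83 - 80\right) 2 = \left(-163\right) 2 = -326$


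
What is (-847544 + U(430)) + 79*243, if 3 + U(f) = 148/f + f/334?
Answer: -29741848167/35905 ≈ -8.2835e+5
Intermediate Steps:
U(f) = -3 + 148/f + f/334 (U(f) = -3 + (148/f + f/334) = -3 + 148/f + f/334)
(-847544 + U(430)) + 79*243 = (-847544 + (-3 + 148/430 + (1/334)*430)) + 79*243 = (-847544 + (-3 + 148*(1/430) + 215/167)) + 19197 = (-847544 + (-3 + 74/215 + 215/167)) + 19197 = (-847544 - 49132/35905) + 19197 = -30431116452/35905 + 19197 = -29741848167/35905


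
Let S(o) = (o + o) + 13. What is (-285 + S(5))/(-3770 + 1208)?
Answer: 131/1281 ≈ 0.10226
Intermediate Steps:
S(o) = 13 + 2*o (S(o) = 2*o + 13 = 13 + 2*o)
(-285 + S(5))/(-3770 + 1208) = (-285 + (13 + 2*5))/(-3770 + 1208) = (-285 + (13 + 10))/(-2562) = (-285 + 23)*(-1/2562) = -262*(-1/2562) = 131/1281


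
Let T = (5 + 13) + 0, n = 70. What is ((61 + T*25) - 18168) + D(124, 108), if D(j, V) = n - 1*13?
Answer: -17600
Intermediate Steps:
T = 18 (T = 18 + 0 = 18)
D(j, V) = 57 (D(j, V) = 70 - 1*13 = 70 - 13 = 57)
((61 + T*25) - 18168) + D(124, 108) = ((61 + 18*25) - 18168) + 57 = ((61 + 450) - 18168) + 57 = (511 - 18168) + 57 = -17657 + 57 = -17600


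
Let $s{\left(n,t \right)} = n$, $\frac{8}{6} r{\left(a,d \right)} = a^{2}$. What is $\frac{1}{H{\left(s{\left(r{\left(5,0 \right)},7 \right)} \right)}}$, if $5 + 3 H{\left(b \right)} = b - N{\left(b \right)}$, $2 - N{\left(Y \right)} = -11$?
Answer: $4$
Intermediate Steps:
$r{\left(a,d \right)} = \frac{3 a^{2}}{4}$
$N{\left(Y \right)} = 13$ ($N{\left(Y \right)} = 2 - -11 = 2 + 11 = 13$)
$H{\left(b \right)} = -6 + \frac{b}{3}$ ($H{\left(b \right)} = - \frac{5}{3} + \frac{b - 13}{3} = - \frac{5}{3} + \frac{-13 + b}{3} = - \frac{5}{3} + \left(- \frac{13}{3} + \frac{b}{3}\right) = -6 + \frac{b}{3}$)
$\frac{1}{H{\left(s{\left(r{\left(5,0 \right)},7 \right)} \right)}} = \frac{1}{-6 + \frac{\frac{3}{4} \cdot 5^{2}}{3}} = \frac{1}{-6 + \frac{\frac{3}{4} \cdot 25}{3}} = \frac{1}{-6 + \frac{1}{3} \cdot \frac{75}{4}} = \frac{1}{-6 + \frac{25}{4}} = \frac{1}{\frac{1}{4}} = 4$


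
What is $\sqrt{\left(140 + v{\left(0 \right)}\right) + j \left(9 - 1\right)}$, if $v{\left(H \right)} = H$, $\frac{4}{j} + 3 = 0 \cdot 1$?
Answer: $\frac{2 \sqrt{291}}{3} \approx 11.372$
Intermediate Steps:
$j = - \frac{4}{3}$ ($j = \frac{4}{-3 + 0 \cdot 1} = \frac{4}{-3 + 0} = \frac{4}{-3} = 4 \left(- \frac{1}{3}\right) = - \frac{4}{3} \approx -1.3333$)
$\sqrt{\left(140 + v{\left(0 \right)}\right) + j \left(9 - 1\right)} = \sqrt{\left(140 + 0\right) - \frac{4 \left(9 - 1\right)}{3}} = \sqrt{140 - \frac{32}{3}} = \sqrt{\frac{388}{3}} = \frac{2 \sqrt{291}}{3}$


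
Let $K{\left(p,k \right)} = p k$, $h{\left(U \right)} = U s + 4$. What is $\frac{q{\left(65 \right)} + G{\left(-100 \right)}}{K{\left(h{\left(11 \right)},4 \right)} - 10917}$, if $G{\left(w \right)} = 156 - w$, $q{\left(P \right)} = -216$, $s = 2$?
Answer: $- \frac{40}{10813} \approx -0.0036993$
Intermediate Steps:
$h{\left(U \right)} = 4 + 2 U$ ($h{\left(U \right)} = U 2 + 4 = 2 U + 4 = 4 + 2 U$)
$K{\left(p,k \right)} = k p$
$\frac{q{\left(65 \right)} + G{\left(-100 \right)}}{K{\left(h{\left(11 \right)},4 \right)} - 10917} = \frac{-216 + \left(156 - -100\right)}{4 \left(4 + 2 \cdot 11\right) - 10917} = \frac{-216 + \left(156 + 100\right)}{4 \left(4 + 22\right) - 10917} = \frac{-216 + 256}{4 \cdot 26 - 10917} = \frac{40}{104 - 10917} = \frac{40}{-10813} = 40 \left(- \frac{1}{10813}\right) = - \frac{40}{10813}$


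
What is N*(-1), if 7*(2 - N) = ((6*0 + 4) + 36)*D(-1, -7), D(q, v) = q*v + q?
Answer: 226/7 ≈ 32.286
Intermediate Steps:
D(q, v) = q + q*v
N = -226/7 (N = 2 - ((6*0 + 4) + 36)*(-(1 - 7))/7 = 2 - ((0 + 4) + 36)*(-1*(-6))/7 = 2 - (4 + 36)*6/7 = 2 - 40*6/7 = 2 - ⅐*240 = 2 - 240/7 = -226/7 ≈ -32.286)
N*(-1) = -226/7*(-1) = 226/7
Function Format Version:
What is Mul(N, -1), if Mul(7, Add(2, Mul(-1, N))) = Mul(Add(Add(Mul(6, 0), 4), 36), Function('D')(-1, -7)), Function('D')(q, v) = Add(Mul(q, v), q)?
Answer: Rational(226, 7) ≈ 32.286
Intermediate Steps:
Function('D')(q, v) = Add(q, Mul(q, v))
N = Rational(-226, 7) (N = Add(2, Mul(Rational(-1, 7), Mul(Add(Add(Mul(6, 0), 4), 36), Mul(-1, Add(1, -7))))) = Add(2, Mul(Rational(-1, 7), Mul(Add(Add(0, 4), 36), Mul(-1, -6)))) = Add(2, Mul(Rational(-1, 7), Mul(Add(4, 36), 6))) = Add(2, Mul(Rational(-1, 7), Mul(40, 6))) = Add(2, Mul(Rational(-1, 7), 240)) = Add(2, Rational(-240, 7)) = Rational(-226, 7) ≈ -32.286)
Mul(N, -1) = Mul(Rational(-226, 7), -1) = Rational(226, 7)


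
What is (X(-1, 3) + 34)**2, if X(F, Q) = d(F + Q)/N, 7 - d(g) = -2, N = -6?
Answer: 4225/4 ≈ 1056.3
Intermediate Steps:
d(g) = 9 (d(g) = 7 - 1*(-2) = 7 + 2 = 9)
X(F, Q) = -3/2 (X(F, Q) = 9/(-6) = 9*(-1/6) = -3/2)
(X(-1, 3) + 34)**2 = (-3/2 + 34)**2 = (65/2)**2 = 4225/4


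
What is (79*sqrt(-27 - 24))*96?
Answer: 7584*I*sqrt(51) ≈ 54161.0*I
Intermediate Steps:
(79*sqrt(-27 - 24))*96 = (79*sqrt(-51))*96 = (79*(I*sqrt(51)))*96 = (79*I*sqrt(51))*96 = 7584*I*sqrt(51)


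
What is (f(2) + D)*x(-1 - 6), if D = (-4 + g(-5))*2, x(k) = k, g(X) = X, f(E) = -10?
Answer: 196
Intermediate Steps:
D = -18 (D = (-4 - 5)*2 = -9*2 = -18)
(f(2) + D)*x(-1 - 6) = (-10 - 18)*(-1 - 6) = -28*(-7) = 196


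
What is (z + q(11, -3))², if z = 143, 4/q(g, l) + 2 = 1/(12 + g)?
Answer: 40233649/2025 ≈ 19868.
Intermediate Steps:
q(g, l) = 4/(-2 + 1/(12 + g))
(z + q(11, -3))² = (143 + 4*(-12 - 1*11)/(23 + 2*11))² = (143 + 4*(-12 - 11)/(23 + 22))² = (143 + 4*(-23)/45)² = (143 + 4*(1/45)*(-23))² = (143 - 92/45)² = (6343/45)² = 40233649/2025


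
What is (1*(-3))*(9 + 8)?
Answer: -51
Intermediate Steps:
(1*(-3))*(9 + 8) = -3*17 = -51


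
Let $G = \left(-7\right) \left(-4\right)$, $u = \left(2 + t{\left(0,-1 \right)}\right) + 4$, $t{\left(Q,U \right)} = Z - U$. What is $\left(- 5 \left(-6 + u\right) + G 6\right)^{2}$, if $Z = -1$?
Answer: $28224$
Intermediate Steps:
$t{\left(Q,U \right)} = -1 - U$
$u = 6$ ($u = \left(2 - 0\right) + 4 = \left(2 + \left(-1 + 1\right)\right) + 4 = \left(2 + 0\right) + 4 = 2 + 4 = 6$)
$G = 28$
$\left(- 5 \left(-6 + u\right) + G 6\right)^{2} = \left(- 5 \left(-6 + 6\right) + 28 \cdot 6\right)^{2} = \left(\left(-5\right) 0 + 168\right)^{2} = \left(0 + 168\right)^{2} = 168^{2} = 28224$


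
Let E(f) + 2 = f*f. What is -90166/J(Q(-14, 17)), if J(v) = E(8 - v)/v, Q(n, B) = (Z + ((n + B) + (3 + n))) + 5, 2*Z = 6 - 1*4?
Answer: 90166/49 ≈ 1840.1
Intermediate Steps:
Z = 1 (Z = (6 - 1*4)/2 = (6 - 4)/2 = (½)*2 = 1)
E(f) = -2 + f² (E(f) = -2 + f*f = -2 + f²)
Q(n, B) = 9 + B + 2*n (Q(n, B) = (1 + ((n + B) + (3 + n))) + 5 = (1 + ((B + n) + (3 + n))) + 5 = (1 + (3 + B + 2*n)) + 5 = (4 + B + 2*n) + 5 = 9 + B + 2*n)
J(v) = (-2 + (8 - v)²)/v
-90166/J(Q(-14, 17)) = -90166*(9 + 17 + 2*(-14))/(-2 + (-8 + (9 + 17 + 2*(-14)))²) = -90166*(9 + 17 - 28)/(-2 + (-8 + (9 + 17 - 28))²) = -90166*(-2/(-2 + (-8 - 2)²)) = -90166*(-2/(-2 + (-10)²)) = -90166*(-2/(-2 + 100)) = -90166/((-½*98)) = -90166/(-49) = -90166*(-1/49) = 90166/49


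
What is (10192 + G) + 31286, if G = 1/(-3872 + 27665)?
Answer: 986886055/23793 ≈ 41478.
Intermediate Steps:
G = 1/23793 ≈ 4.2029e-5
(10192 + G) + 31286 = (10192 + 1/23793) + 31286 = 242498257/23793 + 31286 = 986886055/23793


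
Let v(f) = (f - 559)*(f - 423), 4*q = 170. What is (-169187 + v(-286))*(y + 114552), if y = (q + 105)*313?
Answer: 69096206001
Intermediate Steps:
q = 85/2 (q = (1/4)*170 = 85/2 ≈ 42.500)
v(f) = (-559 + f)*(-423 + f)
y = 92335/2 (y = (85/2 + 105)*313 = (295/2)*313 = 92335/2 ≈ 46168.)
(-169187 + v(-286))*(y + 114552) = (-169187 + (236457 + (-286)**2 - 982*(-286)))*(92335/2 + 114552) = (-169187 + (236457 + 81796 + 280852))*(321439/2) = (-169187 + 599105)*(321439/2) = 429918*(321439/2) = 69096206001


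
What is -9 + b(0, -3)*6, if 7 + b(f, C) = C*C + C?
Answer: -15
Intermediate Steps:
b(f, C) = -7 + C + C**2 (b(f, C) = -7 + (C*C + C) = -7 + (C**2 + C) = -7 + (C + C**2) = -7 + C + C**2)
-9 + b(0, -3)*6 = -9 + (-7 - 3 + (-3)**2)*6 = -9 + (-7 - 3 + 9)*6 = -9 - 1*6 = -9 - 6 = -15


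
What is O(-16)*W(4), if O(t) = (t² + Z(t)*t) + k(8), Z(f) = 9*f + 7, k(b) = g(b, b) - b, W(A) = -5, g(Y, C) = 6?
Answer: -12230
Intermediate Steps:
k(b) = 6 - b
Z(f) = 7 + 9*f
O(t) = -2 + t² + t*(7 + 9*t) (O(t) = (t² + (7 + 9*t)*t) + (6 - 1*8) = (t² + t*(7 + 9*t)) + (6 - 8) = (t² + t*(7 + 9*t)) - 2 = -2 + t² + t*(7 + 9*t))
O(-16)*W(4) = (-2 + 7*(-16) + 10*(-16)²)*(-5) = (-2 - 112 + 10*256)*(-5) = (-2 - 112 + 2560)*(-5) = 2446*(-5) = -12230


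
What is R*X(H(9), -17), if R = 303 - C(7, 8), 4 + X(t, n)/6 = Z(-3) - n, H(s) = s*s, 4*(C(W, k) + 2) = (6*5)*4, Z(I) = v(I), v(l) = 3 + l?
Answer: 21450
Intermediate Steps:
Z(I) = 3 + I
C(W, k) = 28 (C(W, k) = -2 + ((6*5)*4)/4 = -2 + (30*4)/4 = -2 + (1/4)*120 = -2 + 30 = 28)
H(s) = s**2
X(t, n) = -24 - 6*n (X(t, n) = -24 + 6*((3 - 3) - n) = -24 + 6*(0 - n) = -24 + 6*(-n) = -24 - 6*n)
R = 275 (R = 303 - 1*28 = 303 - 28 = 275)
R*X(H(9), -17) = 275*(-24 - 6*(-17)) = 275*(-24 + 102) = 275*78 = 21450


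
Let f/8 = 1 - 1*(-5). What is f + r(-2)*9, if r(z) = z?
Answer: 30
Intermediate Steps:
f = 48 (f = 8*(1 - 1*(-5)) = 8*(1 + 5) = 8*6 = 48)
f + r(-2)*9 = 48 - 2*9 = 48 - 18 = 30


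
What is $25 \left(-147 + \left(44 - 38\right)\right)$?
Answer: $-3525$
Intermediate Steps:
$25 \left(-147 + \left(44 - 38\right)\right) = 25 \left(-147 + 6\right) = 25 \left(-141\right) = -3525$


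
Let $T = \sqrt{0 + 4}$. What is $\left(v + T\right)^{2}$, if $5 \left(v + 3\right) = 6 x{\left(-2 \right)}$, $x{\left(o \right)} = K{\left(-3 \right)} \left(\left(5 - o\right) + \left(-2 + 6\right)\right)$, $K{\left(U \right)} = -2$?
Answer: $\frac{18769}{25} \approx 750.76$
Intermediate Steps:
$T = 2$ ($T = \sqrt{4} = 2$)
$x{\left(o \right)} = -18 + 2 o$ ($x{\left(o \right)} = - 2 \left(\left(5 - o\right) + \left(-2 + 6\right)\right) = - 2 \left(\left(5 - o\right) + 4\right) = - 2 \left(9 - o\right) = -18 + 2 o$)
$v = - \frac{147}{5}$ ($v = -3 + \frac{6 \left(-18 + 2 \left(-2\right)\right)}{5} = -3 + \frac{6 \left(-18 - 4\right)}{5} = -3 + \frac{6 \left(-22\right)}{5} = -3 + \frac{1}{5} \left(-132\right) = -3 - \frac{132}{5} = - \frac{147}{5} \approx -29.4$)
$\left(v + T\right)^{2} = \left(- \frac{147}{5} + 2\right)^{2} = \left(- \frac{137}{5}\right)^{2} = \frac{18769}{25}$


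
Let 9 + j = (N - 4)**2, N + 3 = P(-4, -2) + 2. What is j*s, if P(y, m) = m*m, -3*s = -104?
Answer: -832/3 ≈ -277.33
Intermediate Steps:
s = 104/3 (s = -1/3*(-104) = 104/3 ≈ 34.667)
P(y, m) = m**2
N = 3 (N = -3 + ((-2)**2 + 2) = -3 + (4 + 2) = -3 + 6 = 3)
j = -8 (j = -9 + (3 - 4)**2 = -9 + (-1)**2 = -9 + 1 = -8)
j*s = -8*104/3 = -832/3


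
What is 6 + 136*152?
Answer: 20678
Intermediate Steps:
6 + 136*152 = 6 + 20672 = 20678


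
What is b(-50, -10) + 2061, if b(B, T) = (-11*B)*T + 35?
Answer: -3404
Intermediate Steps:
b(B, T) = 35 - 11*B*T (b(B, T) = -11*B*T + 35 = 35 - 11*B*T)
b(-50, -10) + 2061 = (35 - 11*(-50)*(-10)) + 2061 = (35 - 5500) + 2061 = -5465 + 2061 = -3404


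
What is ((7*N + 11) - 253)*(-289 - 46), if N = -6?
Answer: 95140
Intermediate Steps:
((7*N + 11) - 253)*(-289 - 46) = ((7*(-6) + 11) - 253)*(-289 - 46) = ((-42 + 11) - 253)*(-335) = (-31 - 253)*(-335) = -284*(-335) = 95140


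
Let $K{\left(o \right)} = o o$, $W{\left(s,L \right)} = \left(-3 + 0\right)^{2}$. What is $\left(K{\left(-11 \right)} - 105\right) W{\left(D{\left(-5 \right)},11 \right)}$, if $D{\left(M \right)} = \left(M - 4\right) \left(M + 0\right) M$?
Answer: $144$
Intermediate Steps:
$D{\left(M \right)} = M^{2} \left(-4 + M\right)$ ($D{\left(M \right)} = \left(-4 + M\right) M M = M \left(-4 + M\right) M = M^{2} \left(-4 + M\right)$)
$W{\left(s,L \right)} = 9$ ($W{\left(s,L \right)} = \left(-3\right)^{2} = 9$)
$K{\left(o \right)} = o^{2}$
$\left(K{\left(-11 \right)} - 105\right) W{\left(D{\left(-5 \right)},11 \right)} = \left(\left(-11\right)^{2} - 105\right) 9 = \left(121 - 105\right) 9 = 16 \cdot 9 = 144$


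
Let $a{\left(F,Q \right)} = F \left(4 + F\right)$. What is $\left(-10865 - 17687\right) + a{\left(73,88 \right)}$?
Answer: $-22931$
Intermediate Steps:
$\left(-10865 - 17687\right) + a{\left(73,88 \right)} = \left(-10865 - 17687\right) + 73 \left(4 + 73\right) = -28552 + 73 \cdot 77 = -28552 + 5621 = -22931$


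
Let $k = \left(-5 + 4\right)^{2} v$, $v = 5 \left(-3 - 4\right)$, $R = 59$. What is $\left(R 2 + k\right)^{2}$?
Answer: $6889$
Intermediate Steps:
$v = -35$ ($v = 5 \left(-3 - 4\right) = 5 \left(-7\right) = -35$)
$k = -35$ ($k = \left(-5 + 4\right)^{2} \left(-35\right) = \left(-1\right)^{2} \left(-35\right) = 1 \left(-35\right) = -35$)
$\left(R 2 + k\right)^{2} = \left(59 \cdot 2 - 35\right)^{2} = \left(118 - 35\right)^{2} = 83^{2} = 6889$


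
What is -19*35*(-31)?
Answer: 20615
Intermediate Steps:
-19*35*(-31) = -665*(-31) = 20615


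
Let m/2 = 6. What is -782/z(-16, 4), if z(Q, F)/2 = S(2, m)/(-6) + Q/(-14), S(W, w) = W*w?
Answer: 2737/20 ≈ 136.85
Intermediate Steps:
m = 12 (m = 2*6 = 12)
z(Q, F) = -8 - Q/7 (z(Q, F) = 2*((2*12)/(-6) + Q/(-14)) = 2*(24*(-⅙) + Q*(-1/14)) = 2*(-4 - Q/14) = -8 - Q/7)
-782/z(-16, 4) = -782/(-8 - ⅐*(-16)) = -782/(-8 + 16/7) = -782/(-40/7) = -782*(-7/40) = 2737/20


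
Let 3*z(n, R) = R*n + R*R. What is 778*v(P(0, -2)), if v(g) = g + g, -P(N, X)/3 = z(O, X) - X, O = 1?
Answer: -12448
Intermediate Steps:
z(n, R) = R²/3 + R*n/3 (z(n, R) = (R*n + R*R)/3 = (R*n + R²)/3 = (R² + R*n)/3 = R²/3 + R*n/3)
P(N, X) = 3*X - X*(1 + X) (P(N, X) = -3*(X*(X + 1)/3 - X) = -3*(X*(1 + X)/3 - X) = -3*(-X + X*(1 + X)/3) = 3*X - X*(1 + X))
v(g) = 2*g
778*v(P(0, -2)) = 778*(2*(-2*(2 - 1*(-2)))) = 778*(2*(-2*(2 + 2))) = 778*(2*(-2*4)) = 778*(2*(-8)) = 778*(-16) = -12448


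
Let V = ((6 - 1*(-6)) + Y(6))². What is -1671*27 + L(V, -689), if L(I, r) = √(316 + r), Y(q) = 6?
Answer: -45117 + I*√373 ≈ -45117.0 + 19.313*I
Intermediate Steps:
V = 324 (V = ((6 - 1*(-6)) + 6)² = ((6 + 6) + 6)² = (12 + 6)² = 18² = 324)
-1671*27 + L(V, -689) = -1671*27 + √(316 - 689) = -45117 + √(-373) = -45117 + I*√373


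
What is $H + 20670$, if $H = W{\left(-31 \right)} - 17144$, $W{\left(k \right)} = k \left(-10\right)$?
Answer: $3836$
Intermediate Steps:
$W{\left(k \right)} = - 10 k$
$H = -16834$ ($H = \left(-10\right) \left(-31\right) - 17144 = 310 - 17144 = -16834$)
$H + 20670 = -16834 + 20670 = 3836$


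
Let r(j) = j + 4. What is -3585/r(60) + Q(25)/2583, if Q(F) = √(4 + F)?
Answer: -3585/64 + √29/2583 ≈ -56.014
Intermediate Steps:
r(j) = 4 + j
-3585/r(60) + Q(25)/2583 = -3585/(4 + 60) + √(4 + 25)/2583 = -3585/64 + √29*(1/2583) = -3585*1/64 + √29/2583 = -3585/64 + √29/2583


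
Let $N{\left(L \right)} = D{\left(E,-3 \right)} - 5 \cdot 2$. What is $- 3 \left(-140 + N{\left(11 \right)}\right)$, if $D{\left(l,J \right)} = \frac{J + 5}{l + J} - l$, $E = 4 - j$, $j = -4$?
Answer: $\frac{2364}{5} \approx 472.8$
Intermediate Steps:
$E = 8$ ($E = 4 - -4 = 4 + 4 = 8$)
$D{\left(l,J \right)} = - l + \frac{5 + J}{J + l}$ ($D{\left(l,J \right)} = \frac{5 + J}{J + l} - l = - l + \frac{5 + J}{J + l}$)
$N{\left(L \right)} = - \frac{88}{5}$ ($N{\left(L \right)} = \frac{5 - 3 - 8^{2} - \left(-3\right) 8}{-3 + 8} - 5 \cdot 2 = \frac{5 - 3 - 64 + 24}{5} - 10 = \frac{1}{5} \left(-38\right) - 10 = - \frac{38}{5} - 10 = - \frac{88}{5}$)
$- 3 \left(-140 + N{\left(11 \right)}\right) = - 3 \left(-140 - \frac{88}{5}\right) = \left(-3\right) \left(- \frac{788}{5}\right) = \frac{2364}{5}$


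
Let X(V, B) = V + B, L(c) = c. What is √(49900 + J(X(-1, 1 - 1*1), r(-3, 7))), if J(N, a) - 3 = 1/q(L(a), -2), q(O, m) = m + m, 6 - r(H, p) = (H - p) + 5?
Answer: 3*√22179/2 ≈ 223.39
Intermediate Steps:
X(V, B) = B + V
r(H, p) = 1 + p - H (r(H, p) = 6 - ((H - p) + 5) = 6 - (5 + H - p) = 6 + (-5 + p - H) = 1 + p - H)
q(O, m) = 2*m
J(N, a) = 11/4 (J(N, a) = 3 + 1/(2*(-2)) = 3 + 1/(-4) = 3 - ¼ = 11/4)
√(49900 + J(X(-1, 1 - 1*1), r(-3, 7))) = √(49900 + 11/4) = √(199611/4) = 3*√22179/2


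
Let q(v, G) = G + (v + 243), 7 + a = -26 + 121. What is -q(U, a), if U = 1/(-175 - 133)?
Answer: -101947/308 ≈ -331.00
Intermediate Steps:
U = -1/308 (U = 1/(-308) = -1/308 ≈ -0.0032468)
a = 88 (a = -7 + (-26 + 121) = -7 + 95 = 88)
q(v, G) = 243 + G + v (q(v, G) = G + (243 + v) = 243 + G + v)
-q(U, a) = -(243 + 88 - 1/308) = -1*101947/308 = -101947/308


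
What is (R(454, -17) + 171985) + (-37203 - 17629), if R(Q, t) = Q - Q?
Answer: 117153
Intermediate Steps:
R(Q, t) = 0
(R(454, -17) + 171985) + (-37203 - 17629) = (0 + 171985) + (-37203 - 17629) = 171985 - 54832 = 117153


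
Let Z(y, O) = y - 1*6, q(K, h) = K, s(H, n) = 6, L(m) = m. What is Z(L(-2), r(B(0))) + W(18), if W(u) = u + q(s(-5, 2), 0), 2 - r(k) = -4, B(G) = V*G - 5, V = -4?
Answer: 16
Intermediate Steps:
B(G) = -5 - 4*G (B(G) = -4*G - 5 = -5 - 4*G)
r(k) = 6 (r(k) = 2 - 1*(-4) = 2 + 4 = 6)
Z(y, O) = -6 + y (Z(y, O) = y - 6 = -6 + y)
W(u) = 6 + u (W(u) = u + 6 = 6 + u)
Z(L(-2), r(B(0))) + W(18) = (-6 - 2) + (6 + 18) = -8 + 24 = 16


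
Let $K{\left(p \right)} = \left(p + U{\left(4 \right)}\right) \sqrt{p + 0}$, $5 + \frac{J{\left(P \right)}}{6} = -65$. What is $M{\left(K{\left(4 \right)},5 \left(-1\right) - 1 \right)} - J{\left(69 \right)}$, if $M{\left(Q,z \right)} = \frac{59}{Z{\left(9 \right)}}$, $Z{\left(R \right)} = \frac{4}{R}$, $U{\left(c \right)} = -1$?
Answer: $\frac{2211}{4} \approx 552.75$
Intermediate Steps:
$J{\left(P \right)} = -420$ ($J{\left(P \right)} = -30 + 6 \left(-65\right) = -30 - 390 = -420$)
$K{\left(p \right)} = \sqrt{p} \left(-1 + p\right)$ ($K{\left(p \right)} = \left(p - 1\right) \sqrt{p + 0} = \left(-1 + p\right) \sqrt{p} = \sqrt{p} \left(-1 + p\right)$)
$M{\left(Q,z \right)} = \frac{531}{4}$ ($M{\left(Q,z \right)} = \frac{59}{4 \cdot \frac{1}{9}} = \frac{59}{\frac{4}{9}} = 59 \cdot \frac{9}{4} = \frac{531}{4}$)
$M{\left(K{\left(4 \right)},5 \left(-1\right) - 1 \right)} - J{\left(69 \right)} = \frac{531}{4} - -420 = \frac{531}{4} + 420 = \frac{2211}{4}$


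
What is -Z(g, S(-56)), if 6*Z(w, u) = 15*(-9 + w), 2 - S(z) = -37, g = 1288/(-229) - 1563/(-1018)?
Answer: 15256775/466244 ≈ 32.723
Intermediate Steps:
g = -953257/233122 (g = 1288*(-1/229) - 1563*(-1/1018) = -1288/229 + 1563/1018 = -953257/233122 ≈ -4.0891)
S(z) = 39 (S(z) = 2 - 1*(-37) = 2 + 37 = 39)
Z(w, u) = -45/2 + 5*w/2 (Z(w, u) = (15*(-9 + w))/6 = (-135 + 15*w)/6 = -45/2 + 5*w/2)
-Z(g, S(-56)) = -(-45/2 + (5/2)*(-953257/233122)) = -(-45/2 - 4766285/466244) = -1*(-15256775/466244) = 15256775/466244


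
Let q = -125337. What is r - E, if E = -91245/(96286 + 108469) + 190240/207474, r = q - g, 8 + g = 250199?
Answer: -1595295224479943/4248133887 ≈ -3.7553e+5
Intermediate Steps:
g = 250191 (g = -8 + 250199 = 250191)
r = -375528 (r = -125337 - 1*250191 = -125337 - 250191 = -375528)
E = 2002162607/4248133887 (E = -91245/204755 + 190240*(1/207474) = -91245*1/204755 + 95120/103737 = -18249/40951 + 95120/103737 = 2002162607/4248133887 ≈ 0.47130)
r - E = -375528 - 1*2002162607/4248133887 = -375528 - 2002162607/4248133887 = -1595295224479943/4248133887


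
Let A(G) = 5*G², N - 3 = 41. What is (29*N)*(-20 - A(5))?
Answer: -185020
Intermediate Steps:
N = 44 (N = 3 + 41 = 44)
(29*N)*(-20 - A(5)) = (29*44)*(-20 - 5*5²) = 1276*(-20 - 5*25) = 1276*(-20 - 1*125) = 1276*(-20 - 125) = 1276*(-145) = -185020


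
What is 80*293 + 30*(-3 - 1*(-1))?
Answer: 23380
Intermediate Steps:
80*293 + 30*(-3 - 1*(-1)) = 23440 + 30*(-3 + 1) = 23440 + 30*(-2) = 23440 - 60 = 23380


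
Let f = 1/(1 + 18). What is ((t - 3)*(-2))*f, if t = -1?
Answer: 8/19 ≈ 0.42105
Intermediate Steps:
f = 1/19 ≈ 0.052632
((t - 3)*(-2))*f = ((-1 - 3)*(-2))*(1/19) = -4*(-2)*(1/19) = 8*(1/19) = 8/19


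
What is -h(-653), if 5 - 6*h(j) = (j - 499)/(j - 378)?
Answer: -4003/6186 ≈ -0.64711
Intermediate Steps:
h(j) = 5/6 - (-499 + j)/(6*(-378 + j)) (h(j) = 5/6 - (j - 499)/(6*(j - 378)) = 5/6 - (-499 + j)/(6*(-378 + j)))
-h(-653) = -(-1391 + 4*(-653))/(6*(-378 - 653)) = -(-1391 - 2612)/(6*(-1031)) = -(-1)*(-4003)/(6*1031) = -1*4003/6186 = -4003/6186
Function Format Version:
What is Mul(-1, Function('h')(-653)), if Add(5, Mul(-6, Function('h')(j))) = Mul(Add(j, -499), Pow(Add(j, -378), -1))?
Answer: Rational(-4003, 6186) ≈ -0.64711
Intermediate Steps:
Function('h')(j) = Add(Rational(5, 6), Mul(Rational(-1, 6), Pow(Add(-378, j), -1), Add(-499, j))) (Function('h')(j) = Add(Rational(5, 6), Mul(Rational(-1, 6), Mul(Add(j, -499), Pow(Add(j, -378), -1)))) = Add(Rational(5, 6), Mul(Rational(-1, 6), Mul(Add(-499, j), Pow(Add(-378, j), -1)))) = Add(Rational(5, 6), Mul(Rational(-1, 6), Mul(Pow(Add(-378, j), -1), Add(-499, j)))) = Add(Rational(5, 6), Mul(Rational(-1, 6), Pow(Add(-378, j), -1), Add(-499, j))))
Mul(-1, Function('h')(-653)) = Mul(-1, Mul(Rational(1, 6), Pow(Add(-378, -653), -1), Add(-1391, Mul(4, -653)))) = Mul(-1, Mul(Rational(1, 6), Pow(-1031, -1), Add(-1391, -2612))) = Mul(-1, Mul(Rational(1, 6), Rational(-1, 1031), -4003)) = Mul(-1, Rational(4003, 6186)) = Rational(-4003, 6186)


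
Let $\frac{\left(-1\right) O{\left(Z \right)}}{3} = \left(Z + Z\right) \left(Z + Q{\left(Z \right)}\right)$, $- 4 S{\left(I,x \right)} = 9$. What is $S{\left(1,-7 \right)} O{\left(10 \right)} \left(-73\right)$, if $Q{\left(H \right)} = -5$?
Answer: $-49275$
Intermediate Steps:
$S{\left(I,x \right)} = - \frac{9}{4}$ ($S{\left(I,x \right)} = \left(- \frac{1}{4}\right) 9 = - \frac{9}{4}$)
$O{\left(Z \right)} = - 6 Z \left(-5 + Z\right)$ ($O{\left(Z \right)} = - 3 \left(Z + Z\right) \left(Z - 5\right) = - 3 \cdot 2 Z \left(-5 + Z\right) = - 6 Z \left(-5 + Z\right)$)
$S{\left(1,-7 \right)} O{\left(10 \right)} \left(-73\right) = - \frac{9 \cdot 6 \cdot 10 \left(5 - 10\right)}{4} \left(-73\right) = - \frac{9 \cdot 6 \cdot 10 \left(-5\right)}{4} \left(-73\right) = \left(- \frac{9}{4}\right) \left(-300\right) \left(-73\right) = 675 \left(-73\right) = -49275$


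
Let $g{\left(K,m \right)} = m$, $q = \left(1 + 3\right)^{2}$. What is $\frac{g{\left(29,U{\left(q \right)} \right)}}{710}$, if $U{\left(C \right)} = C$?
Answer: $\frac{8}{355} \approx 0.022535$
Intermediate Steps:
$q = 16$ ($q = 4^{2} = 16$)
$\frac{g{\left(29,U{\left(q \right)} \right)}}{710} = \frac{16}{710} = 16 \cdot \frac{1}{710} = \frac{8}{355}$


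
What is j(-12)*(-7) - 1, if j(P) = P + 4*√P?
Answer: 83 - 56*I*√3 ≈ 83.0 - 96.995*I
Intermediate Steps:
j(-12)*(-7) - 1 = (-12 + 4*√(-12))*(-7) - 1 = (-12 + 4*(2*I*√3))*(-7) - 1 = (-12 + 8*I*√3)*(-7) - 1 = (84 - 56*I*√3) - 1 = 83 - 56*I*√3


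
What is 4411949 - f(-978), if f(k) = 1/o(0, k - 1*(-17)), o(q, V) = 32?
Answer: 141182367/32 ≈ 4.4120e+6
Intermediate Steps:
f(k) = 1/32
4411949 - f(-978) = 4411949 - 1*1/32 = 4411949 - 1/32 = 141182367/32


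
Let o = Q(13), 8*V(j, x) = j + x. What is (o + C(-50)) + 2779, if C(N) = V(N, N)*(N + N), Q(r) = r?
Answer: 4042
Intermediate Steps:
V(j, x) = j/8 + x/8 (V(j, x) = (j + x)/8 = j/8 + x/8)
C(N) = N²/2 (C(N) = (N/8 + N/8)*(N + N) = (N/4)*(2*N) = N²/2)
o = 13
(o + C(-50)) + 2779 = (13 + (½)*(-50)²) + 2779 = (13 + (½)*2500) + 2779 = (13 + 1250) + 2779 = 1263 + 2779 = 4042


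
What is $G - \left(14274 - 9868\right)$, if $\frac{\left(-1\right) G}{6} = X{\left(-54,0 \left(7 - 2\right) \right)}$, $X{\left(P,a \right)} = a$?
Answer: $-4406$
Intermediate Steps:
$G = 0$ ($G = - 6 \cdot 0 \left(7 - 2\right) = - 6 \cdot 0 \cdot 5 = \left(-6\right) 0 = 0$)
$G - \left(14274 - 9868\right) = 0 - \left(14274 - 9868\right) = 0 - 4406 = -4406$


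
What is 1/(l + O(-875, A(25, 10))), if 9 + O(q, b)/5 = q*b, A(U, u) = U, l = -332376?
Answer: -1/441796 ≈ -2.2635e-6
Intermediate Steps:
O(q, b) = -45 + 5*b*q (O(q, b) = -45 + 5*(q*b) = -45 + 5*(b*q) = -45 + 5*b*q)
1/(l + O(-875, A(25, 10))) = 1/(-332376 + (-45 + 5*25*(-875))) = 1/(-332376 + (-45 - 109375)) = 1/(-332376 - 109420) = 1/(-441796) = -1/441796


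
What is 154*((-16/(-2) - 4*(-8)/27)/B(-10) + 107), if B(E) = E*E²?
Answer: 55608476/3375 ≈ 16477.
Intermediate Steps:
B(E) = E³
154*((-16/(-2) - 4*(-8)/27)/B(-10) + 107) = 154*((-16/(-2) - 4*(-8)/27)/((-10)³) + 107) = 154*((-16*(-½) + 32*(1/27))/(-1000) + 107) = 154*((8 + 32/27)*(-1/1000) + 107) = 154*((248/27)*(-1/1000) + 107) = 154*(-31/3375 + 107) = 154*(361094/3375) = 55608476/3375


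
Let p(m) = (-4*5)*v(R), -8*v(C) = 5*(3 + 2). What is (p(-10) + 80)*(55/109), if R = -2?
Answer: 15675/218 ≈ 71.904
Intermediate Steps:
v(C) = -25/8 (v(C) = -5*(3 + 2)/8 = -5*5/8 = -⅛*25 = -25/8)
p(m) = 125/2 (p(m) = -4*5*(-25/8) = -20*(-25/8) = 125/2)
(p(-10) + 80)*(55/109) = (125/2 + 80)*(55/109) = 285*(55*(1/109))/2 = (285/2)*(55/109) = 15675/218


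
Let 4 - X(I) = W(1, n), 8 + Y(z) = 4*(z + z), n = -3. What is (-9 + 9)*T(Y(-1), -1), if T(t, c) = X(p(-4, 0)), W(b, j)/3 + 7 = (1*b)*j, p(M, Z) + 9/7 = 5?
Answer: 0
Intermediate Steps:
p(M, Z) = 26/7 (p(M, Z) = -9/7 + 5 = 26/7)
Y(z) = -8 + 8*z (Y(z) = -8 + 4*(z + z) = -8 + 4*(2*z) = -8 + 8*z)
W(b, j) = -21 + 3*b*j (W(b, j) = -21 + 3*((1*b)*j) = -21 + 3*(b*j) = -21 + 3*b*j)
X(I) = 34 (X(I) = 4 - (-21 + 3*1*(-3)) = 4 - (-21 - 9) = 4 - 1*(-30) = 4 + 30 = 34)
T(t, c) = 34
(-9 + 9)*T(Y(-1), -1) = (-9 + 9)*34 = 0*34 = 0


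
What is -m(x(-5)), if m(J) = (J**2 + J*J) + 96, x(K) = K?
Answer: -146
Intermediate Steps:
m(J) = 96 + 2*J**2 (m(J) = (J**2 + J**2) + 96 = 2*J**2 + 96 = 96 + 2*J**2)
-m(x(-5)) = -(96 + 2*(-5)**2) = -(96 + 2*25) = -(96 + 50) = -1*146 = -146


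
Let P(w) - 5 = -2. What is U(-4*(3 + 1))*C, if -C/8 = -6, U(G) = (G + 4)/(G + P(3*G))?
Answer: 576/13 ≈ 44.308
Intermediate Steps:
P(w) = 3 (P(w) = 5 - 2 = 3)
U(G) = (4 + G)/(3 + G) (U(G) = (G + 4)/(G + 3) = (4 + G)/(3 + G))
C = 48 (C = -8*(-6) = 48)
U(-4*(3 + 1))*C = ((4 - 4*(3 + 1))/(3 - 4*(3 + 1)))*48 = ((4 - 4*4)/(3 - 4*4))*48 = ((4 - 16)/(3 - 16))*48 = (-12/(-13))*48 = -1/13*(-12)*48 = (12/13)*48 = 576/13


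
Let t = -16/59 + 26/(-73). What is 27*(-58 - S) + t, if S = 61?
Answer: -13841093/4307 ≈ -3213.6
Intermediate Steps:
t = -2702/4307 (t = -16*1/59 + 26*(-1/73) = -16/59 - 26/73 = -2702/4307 ≈ -0.62735)
27*(-58 - S) + t = 27*(-58 - 1*61) - 2702/4307 = 27*(-58 - 61) - 2702/4307 = 27*(-119) - 2702/4307 = -3213 - 2702/4307 = -13841093/4307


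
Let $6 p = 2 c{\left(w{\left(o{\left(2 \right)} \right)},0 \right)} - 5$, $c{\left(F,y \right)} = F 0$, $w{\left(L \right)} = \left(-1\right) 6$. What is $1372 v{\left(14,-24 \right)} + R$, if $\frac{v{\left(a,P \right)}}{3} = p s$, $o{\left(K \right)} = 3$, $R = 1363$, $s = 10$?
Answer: $-32937$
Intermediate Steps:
$w{\left(L \right)} = -6$
$c{\left(F,y \right)} = 0$
$p = - \frac{5}{6}$ ($p = \frac{2 \cdot 0 - 5}{6} = \frac{0 - 5}{6} = \frac{1}{6} \left(-5\right) = - \frac{5}{6} \approx -0.83333$)
$v{\left(a,P \right)} = -25$ ($v{\left(a,P \right)} = 3 \left(\left(- \frac{5}{6}\right) 10\right) = 3 \left(- \frac{25}{3}\right) = -25$)
$1372 v{\left(14,-24 \right)} + R = 1372 \left(-25\right) + 1363 = -34300 + 1363 = -32937$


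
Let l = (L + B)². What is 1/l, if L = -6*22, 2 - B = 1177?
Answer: 1/1708249 ≈ 5.8539e-7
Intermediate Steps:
B = -1175 (B = 2 - 1*1177 = 2 - 1177 = -1175)
L = -132
l = 1708249 (l = (-132 - 1175)² = (-1307)² = 1708249)
1/l = 1/1708249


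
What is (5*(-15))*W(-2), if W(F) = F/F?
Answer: -75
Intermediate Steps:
W(F) = 1
(5*(-15))*W(-2) = (5*(-15))*1 = -75*1 = -75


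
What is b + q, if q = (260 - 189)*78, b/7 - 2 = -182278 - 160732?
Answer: -2395518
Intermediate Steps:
b = -2401056 (b = 14 + 7*(-182278 - 160732) = 14 + 7*(-343010) = 14 - 2401070 = -2401056)
q = 5538 (q = 71*78 = 5538)
b + q = -2401056 + 5538 = -2395518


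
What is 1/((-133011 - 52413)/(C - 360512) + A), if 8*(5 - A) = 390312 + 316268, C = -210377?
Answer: -1141778/100838607667 ≈ -1.1323e-5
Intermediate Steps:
A = -176635/2 (A = 5 - (390312 + 316268)/8 = 5 - ⅛*706580 = 5 - 176645/2 = -176635/2 ≈ -88318.)
1/((-133011 - 52413)/(C - 360512) + A) = 1/((-133011 - 52413)/(-210377 - 360512) - 176635/2) = 1/(-185424/(-570889) - 176635/2) = 1/(-185424*(-1/570889) - 176635/2) = 1/(185424/570889 - 176635/2) = 1/(-100838607667/1141778) = -1141778/100838607667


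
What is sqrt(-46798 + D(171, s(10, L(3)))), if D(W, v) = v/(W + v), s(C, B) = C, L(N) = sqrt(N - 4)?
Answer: 2*I*sqrt(383286867)/181 ≈ 216.33*I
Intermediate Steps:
L(N) = sqrt(-4 + N)
D(W, v) = v/(W + v)
sqrt(-46798 + D(171, s(10, L(3)))) = sqrt(-46798 + 10/(171 + 10)) = sqrt(-46798 + 10/181) = sqrt(-8470428/181) = 2*I*sqrt(383286867)/181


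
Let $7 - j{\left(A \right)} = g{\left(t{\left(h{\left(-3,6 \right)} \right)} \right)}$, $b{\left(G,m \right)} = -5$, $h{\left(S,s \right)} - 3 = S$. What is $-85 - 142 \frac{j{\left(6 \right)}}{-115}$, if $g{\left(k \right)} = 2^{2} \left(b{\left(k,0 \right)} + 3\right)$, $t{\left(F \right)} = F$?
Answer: $- \frac{1529}{23} \approx -66.478$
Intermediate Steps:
$h{\left(S,s \right)} = 3 + S$
$g{\left(k \right)} = -8$ ($g{\left(k \right)} = 2^{2} \left(-5 + 3\right) = 4 \left(-2\right) = -8$)
$j{\left(A \right)} = 15$ ($j{\left(A \right)} = 7 - -8 = 7 + 8 = 15$)
$-85 - 142 \frac{j{\left(6 \right)}}{-115} = -85 - 142 \frac{15}{-115} = -85 - 142 \cdot 15 \left(- \frac{1}{115}\right) = -85 - - \frac{426}{23} = -85 + \frac{426}{23} = - \frac{1529}{23}$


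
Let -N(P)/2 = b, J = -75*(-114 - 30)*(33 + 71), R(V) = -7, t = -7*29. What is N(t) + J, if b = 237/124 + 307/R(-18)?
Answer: 487505209/434 ≈ 1.1233e+6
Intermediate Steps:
t = -203
b = -36409/868 (b = 237/124 + 307/(-7) = 237*(1/124) + 307*(-⅐) = 237/124 - 307/7 = -36409/868 ≈ -41.946)
J = 1123200 (J = -(-10800)*104 = -75*(-14976) = 1123200)
N(P) = 36409/434 (N(P) = -2*(-36409/868) = 36409/434)
N(t) + J = 36409/434 + 1123200 = 487505209/434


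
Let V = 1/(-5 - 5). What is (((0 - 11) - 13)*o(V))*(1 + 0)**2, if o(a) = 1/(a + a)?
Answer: 120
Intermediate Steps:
V = -1/10 (V = 1/(-10) = -1/10 ≈ -0.10000)
o(a) = 1/(2*a)
(((0 - 11) - 13)*o(V))*(1 + 0)**2 = (((0 - 11) - 13)*(1/(2*(-1/10))))*(1 + 0)**2 = ((-11 - 13)*((1/2)*(-10)))*1**2 = -24*(-5)*1 = 120*1 = 120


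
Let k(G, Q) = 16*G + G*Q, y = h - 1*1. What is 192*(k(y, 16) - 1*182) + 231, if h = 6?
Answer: -3993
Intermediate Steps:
y = 5 (y = 6 - 1*1 = 6 - 1 = 5)
192*(k(y, 16) - 1*182) + 231 = 192*(5*(16 + 16) - 1*182) + 231 = 192*(5*32 - 182) + 231 = 192*(160 - 182) + 231 = 192*(-22) + 231 = -4224 + 231 = -3993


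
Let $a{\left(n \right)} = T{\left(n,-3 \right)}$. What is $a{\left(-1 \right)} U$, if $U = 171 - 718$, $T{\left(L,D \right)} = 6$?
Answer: $-3282$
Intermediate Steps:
$U = -547$
$a{\left(n \right)} = 6$
$a{\left(-1 \right)} U = 6 \left(-547\right) = -3282$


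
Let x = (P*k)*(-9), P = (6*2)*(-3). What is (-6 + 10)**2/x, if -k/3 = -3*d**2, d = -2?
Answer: 1/729 ≈ 0.0013717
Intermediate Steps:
P = -36 (P = 12*(-3) = -36)
k = 36 (k = -(-9)*(-2)**2 = -(-9)*4 = -3*(-12) = 36)
x = 11664 (x = -36*36*(-9) = -1296*(-9) = 11664)
(-6 + 10)**2/x = (-6 + 10)**2/11664 = 4**2*(1/11664) = 16*(1/11664) = 1/729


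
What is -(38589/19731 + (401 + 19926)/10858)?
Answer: -273357133/71413066 ≈ -3.8278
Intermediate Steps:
-(38589/19731 + (401 + 19926)/10858) = -(38589*(1/19731) + 20327*(1/10858)) = -(12863/6577 + 20327/10858) = -1*273357133/71413066 = -273357133/71413066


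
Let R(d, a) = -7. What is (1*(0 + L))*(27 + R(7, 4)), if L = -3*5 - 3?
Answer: -360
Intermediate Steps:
L = -18 (L = -15 - 3 = -18)
(1*(0 + L))*(27 + R(7, 4)) = (1*(0 - 18))*(27 - 7) = (1*(-18))*20 = -18*20 = -360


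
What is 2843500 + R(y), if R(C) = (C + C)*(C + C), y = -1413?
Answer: 10829776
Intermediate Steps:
R(C) = 4*C² (R(C) = (2*C)*(2*C) = 4*C²)
2843500 + R(y) = 2843500 + 4*(-1413)² = 2843500 + 4*1996569 = 2843500 + 7986276 = 10829776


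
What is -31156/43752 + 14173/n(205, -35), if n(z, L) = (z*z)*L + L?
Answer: -2902985566/4022203395 ≈ -0.72174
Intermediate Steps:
n(z, L) = L + L*z² (n(z, L) = z²*L + L = L*z² + L = L + L*z²)
-31156/43752 + 14173/n(205, -35) = -31156/43752 + 14173/((-35*(1 + 205²))) = -31156*1/43752 + 14173/((-35*(1 + 42025))) = -7789/10938 + 14173/((-35*42026)) = -7789/10938 + 14173/(-1470910) = -7789/10938 + 14173*(-1/1470910) = -7789/10938 - 14173/1470910 = -2902985566/4022203395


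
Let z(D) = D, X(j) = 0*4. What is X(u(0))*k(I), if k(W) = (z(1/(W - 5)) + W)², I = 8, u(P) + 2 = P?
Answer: 0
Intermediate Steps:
u(P) = -2 + P
X(j) = 0
k(W) = (W + 1/(-5 + W))² (k(W) = (1/(W - 5) + W)² = (1/(-5 + W) + W)² = (W + 1/(-5 + W))²)
X(u(0))*k(I) = 0*(8 + 1/(-5 + 8))² = 0*(8 + 1/3)² = 0*(8 + ⅓)² = 0*(25/3)² = 0*(625/9) = 0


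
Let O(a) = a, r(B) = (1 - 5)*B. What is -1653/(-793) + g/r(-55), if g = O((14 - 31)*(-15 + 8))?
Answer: 458027/174460 ≈ 2.6254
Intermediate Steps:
r(B) = -4*B
g = 119 (g = (14 - 31)*(-15 + 8) = -17*(-7) = 119)
-1653/(-793) + g/r(-55) = -1653/(-793) + 119/((-4*(-55))) = -1653*(-1/793) + 119/220 = 1653/793 + 119*(1/220) = 1653/793 + 119/220 = 458027/174460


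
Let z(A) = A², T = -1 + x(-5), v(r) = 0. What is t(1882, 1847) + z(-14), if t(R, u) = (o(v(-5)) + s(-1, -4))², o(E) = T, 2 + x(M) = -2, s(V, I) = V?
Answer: 232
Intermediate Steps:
x(M) = -4 (x(M) = -2 - 2 = -4)
T = -5 (T = -1 - 4 = -5)
o(E) = -5
t(R, u) = 36 (t(R, u) = (-5 - 1)² = (-6)² = 36)
t(1882, 1847) + z(-14) = 36 + (-14)² = 36 + 196 = 232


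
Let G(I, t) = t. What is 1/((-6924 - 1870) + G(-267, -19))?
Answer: -1/8813 ≈ -0.00011347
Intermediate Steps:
1/((-6924 - 1870) + G(-267, -19)) = 1/((-6924 - 1870) - 19) = 1/(-8794 - 19) = 1/(-8813) = -1/8813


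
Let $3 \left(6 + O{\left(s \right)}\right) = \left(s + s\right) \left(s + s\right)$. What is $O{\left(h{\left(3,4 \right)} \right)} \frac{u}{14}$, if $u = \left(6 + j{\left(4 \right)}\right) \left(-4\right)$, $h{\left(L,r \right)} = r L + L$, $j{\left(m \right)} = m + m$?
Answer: $-1176$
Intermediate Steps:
$j{\left(m \right)} = 2 m$
$h{\left(L,r \right)} = L + L r$ ($h{\left(L,r \right)} = L r + L = L + L r$)
$O{\left(s \right)} = -6 + \frac{4 s^{2}}{3}$ ($O{\left(s \right)} = -6 + \frac{\left(s + s\right) \left(s + s\right)}{3} = -6 + \frac{2 s 2 s}{3} = -6 + \frac{4 s^{2}}{3}$)
$u = -56$ ($u = \left(6 + 2 \cdot 4\right) \left(-4\right) = \left(6 + 8\right) \left(-4\right) = 14 \left(-4\right) = -56$)
$O{\left(h{\left(3,4 \right)} \right)} \frac{u}{14} = \left(-6 + \frac{4 \left(3 \left(1 + 4\right)\right)^{2}}{3}\right) \left(- \frac{56}{14}\right) = \left(-6 + \frac{4 \left(3 \cdot 5\right)^{2}}{3}\right) \left(\left(-56\right) \frac{1}{14}\right) = \left(-6 + \frac{4 \cdot 15^{2}}{3}\right) \left(-4\right) = \left(-6 + \frac{4}{3} \cdot 225\right) \left(-4\right) = \left(-6 + 300\right) \left(-4\right) = 294 \left(-4\right) = -1176$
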